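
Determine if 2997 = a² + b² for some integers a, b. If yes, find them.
9² + 54² (a=9, b=54)

Factorization: 2997 = 3^4 × 37
By Fermat: n is sum of two squares iff every prime p ≡ 3 (mod 4) appears to even power.
All primes ≡ 3 (mod 4) appear to even power.
Search a = 0, 1, 2, … for 2997 - a² a perfect square: first hit at a = 9: 2997 - 81 = 2916 = 54².
2997 = 9² + 54² = 81 + 2916 ✓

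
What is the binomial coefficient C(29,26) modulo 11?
2

Using Lucas' theorem:
Write n=29 and k=26 in base 11:
n in base 11: [2, 7]
k in base 11: [2, 4]
C(29,26) mod 11 = ∏ C(n_i, k_i) mod 11
Digit binomials (mod 11): C(2,2) = 1; C(7,4) = 35 ≡ 2
Product: 1 × 2 = 2 ≡ 2 (mod 11)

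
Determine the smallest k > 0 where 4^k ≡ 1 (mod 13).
6

13 is prime, so ord(4) divides φ(13) = 12.
Divisors of 12: 1, 2, 3, 4, 6, 12.
Repeated squaring: 4^1 ≡ 4, 4^2 ≡ 3, 4^4 ≡ 9, 4^8 ≡ 3 (mod 13).
Test 4^d mod 13 for each divisor d in increasing order:
4^1 ≡ 4
4^2 ≡ 3
4^3 = 4^2·4^1 ≡ 12
4^4 ≡ 9
4^6 = 4^4·4^2 ≡ 1  ← first divisor giving 1
The order is 6.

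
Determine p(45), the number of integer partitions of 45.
89134

p(n) counts ways to write n as a sum of positive integers (order ignored).
Euler's pentagonal recurrence: p(k) = p(k-1) + p(k-2) - p(k-5) - p(k-7) + p(k-12) + p(k-15) - ... (offsets j(3j∓1)/2, signs ++--, p(0)=1, p(<0)=0).
DP table for k = 0..44: p(0)=1, p(1)=1, p(2)=2, p(3)=3, p(4)=5, p(5)=7, p(6)=11, p(7)=15, p(8)=22, p(9)=30, p(10)=42, p(11)=56, p(12)=77, p(13)=101, p(14)=135, p(15)=176, p(16)=231, p(17)=297, p(18)=385, p(19)=490, p(20)=627, p(21)=792, p(22)=1002, p(23)=1255, p(24)=1575, p(25)=1958, p(26)=2436, p(27)=3010, p(28)=3718, p(29)=4565, p(30)=5604, p(31)=6842, p(32)=8349, p(33)=10143, p(34)=12310, p(35)=14883, p(36)=17977, p(37)=21637, p(38)=26015, p(39)=31185, p(40)=37338, p(41)=44583, p(42)=53174, p(43)=63261, p(44)=75175.
Final step: p(45) = p(44) + p(43) - p(40) - p(38) + p(33) + p(30) - p(23) - p(19) + p(10) + p(5)
= 75175 + 63261 - 37338 - 26015 + 10143 + 5604 - 1255 - 490 + 42 + 7
= 89134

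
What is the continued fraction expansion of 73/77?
[0; 1, 18, 4]

Euclidean algorithm steps:
73 = 0 × 77 + 73
77 = 1 × 73 + 4
73 = 18 × 4 + 1
4 = 4 × 1 + 0
Continued fraction: [0; 1, 18, 4]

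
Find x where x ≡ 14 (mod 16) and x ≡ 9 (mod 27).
414

Using Chinese Remainder Theorem:
M = 16 × 27 = 432
M1 = 27, M2 = 16
y1 = 27^(-1) mod 16 = 3
y2 = 16^(-1) mod 27 = 22
x = (14×27×3 + 9×16×22) mod 432 = 414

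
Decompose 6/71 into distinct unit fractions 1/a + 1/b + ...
1/12 + 1/852

Greedy algorithm:
6/71: ceiling(71/6) = 12, use 1/12
1/852: ceiling(852/1) = 852, use 1/852
Result: 6/71 = 1/12 + 1/852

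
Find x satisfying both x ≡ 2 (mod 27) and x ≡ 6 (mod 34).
380

Using Chinese Remainder Theorem:
M = 27 × 34 = 918
M1 = 34, M2 = 27
y1 = 34^(-1) mod 27 = 4
y2 = 27^(-1) mod 34 = 29
x = (2×34×4 + 6×27×29) mod 918 = 380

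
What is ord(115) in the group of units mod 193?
192

193 is prime, so ord(115) divides φ(193) = 192.
Divisors of 192: 1, 2, 3, 4, 6, 8, 12, 16, 24, 32, 48, 64, 96, 192.
Repeated squaring: 115^1 ≡ 115, 115^2 ≡ 101, 115^4 ≡ 165, 115^8 ≡ 12, 115^16 ≡ 144, 115^32 ≡ 85, 115^64 ≡ 84, 115^128 ≡ 108 (mod 193).
Test 115^d mod 193 for each divisor d in increasing order:
115^1 ≡ 115
115^2 ≡ 101
115^3 = 115^2·115^1 ≡ 35
115^4 ≡ 165
115^6 = 115^4·115^2 ≡ 67
115^8 ≡ 12
115^12 = 115^8·115^4 ≡ 50
115^16 ≡ 144
115^24 = 115^16·115^8 ≡ 184
115^32 ≡ 85
115^48 = 115^32·115^16 ≡ 81
115^64 ≡ 84
115^96 = 115^64·115^32 ≡ 192
115^192 = 115^128·115^64 ≡ 1  ← first divisor giving 1
The order is 192.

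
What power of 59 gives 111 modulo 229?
196

Baby-step giant-step with step n = ⌈√229⌉ = 16.
Baby steps 59^j mod 229 (j:value) for j=0..15: 0:1, 1:59, 2:46, 3:195, 4:55, 5:39, 6:11, 7:191, 8:48, 9:84, 10:147, 11:200, 12:121, 13:40, 14:70, 15:8.
Giant-step multiplier: 59^(-16) ≡ 59^(228-16) = 59^212 ≡ 180 (mod 229).
Giant steps γ_i = 111·180^i mod 229: γ_0=111, γ_1=57, γ_2=184, γ_3=144, γ_4=43, γ_5=183, γ_6=193, γ_7=161, γ_8=126, γ_9=9, γ_10=17, γ_11=83, γ_12=55 (in table at j=4).
x = i·n + j = 12·16 + 4 = 196.
Check: 59^196 ≡ 111 (mod 229).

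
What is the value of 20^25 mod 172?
132

Repeated squaring. Binary of 25 = 11001.
20^1 ≡ 20 (mod 172); 20^2 ≡ 56 (mod 172); 20^4 ≡ 40 (mod 172); 20^8 ≡ 52 (mod 172); 20^16 ≡ 124 (mod 172)
20^25 = 20^1 × 20^8 × 20^16 ≡ 132 (mod 172)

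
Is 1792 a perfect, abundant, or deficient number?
abundant

Proper divisors of 1792: sum = 1 + 2 + 4 + 7 + 8 + 14 + 16 + 28 + ... + 224 + 256 + 448 + 896 (17 divisors) = 2296
Since 2296 > 1792, 1792 is abundant.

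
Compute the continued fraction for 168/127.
[1; 3, 10, 4]

Euclidean algorithm steps:
168 = 1 × 127 + 41
127 = 3 × 41 + 4
41 = 10 × 4 + 1
4 = 4 × 1 + 0
Continued fraction: [1; 3, 10, 4]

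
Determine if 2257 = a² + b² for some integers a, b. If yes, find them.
24² + 41² (a=24, b=41)

Factorization: 2257 = 37 × 61
By Fermat: n is sum of two squares iff every prime p ≡ 3 (mod 4) appears to even power.
All primes ≡ 3 (mod 4) appear to even power.
Search a = 0, 1, 2, … for 2257 - a² a perfect square: first hit at a = 24: 2257 - 576 = 1681 = 41².
2257 = 24² + 41² = 576 + 1681 ✓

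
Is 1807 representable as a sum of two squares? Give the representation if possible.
Not possible

Factorization: 1807 = 13 × 139
By Fermat: n is sum of two squares iff every prime p ≡ 3 (mod 4) appears to even power.
Prime(s) ≡ 3 (mod 4) with odd exponent: [(139, 1)]
Therefore 1807 cannot be expressed as a² + b².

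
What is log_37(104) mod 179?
131

Baby-step giant-step with step n = ⌈√179⌉ = 14.
Baby steps 37^j mod 179 (j:value) for j=0..13: 0:1, 1:37, 2:116, 3:175, 4:31, 5:73, 6:16, 7:55, 8:66, 9:115, 10:138, 11:94, 12:77, 13:164.
Giant-step multiplier: 37^(-14) ≡ 37^(178-14) = 37^164 ≡ 169 (mod 179).
Giant steps γ_i = 104·169^i mod 179: γ_0=104, γ_1=34, γ_2=18, γ_3=178, γ_4=10, γ_5=79, γ_6=105, γ_7=24, γ_8=118, γ_9=73 (in table at j=5).
x = i·n + j = 9·14 + 5 = 131.
Check: 37^131 ≡ 104 (mod 179).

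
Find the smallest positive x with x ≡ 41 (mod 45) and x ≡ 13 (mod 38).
1571

Using Chinese Remainder Theorem:
M = 45 × 38 = 1710
M1 = 38, M2 = 45
y1 = 38^(-1) mod 45 = 32
y2 = 45^(-1) mod 38 = 11
x = (41×38×32 + 13×45×11) mod 1710 = 1571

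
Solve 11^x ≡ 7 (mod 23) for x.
7

Baby-step giant-step with step n = ⌈√23⌉ = 5.
Baby steps 11^j mod 23 (j:value) for j=0..4: 0:1, 1:11, 2:6, 3:20, 4:13.
Giant-step multiplier: 11^(-5) ≡ 11^(22-5) = 11^17 ≡ 14 (mod 23).
Giant steps γ_i = 7·14^i mod 23: γ_0=7, γ_1=6 (in table at j=2).
x = i·n + j = 1·5 + 2 = 7.
Check: 11^7 ≡ 7 (mod 23).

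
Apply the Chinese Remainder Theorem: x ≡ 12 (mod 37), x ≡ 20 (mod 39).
1307

Using Chinese Remainder Theorem:
M = 37 × 39 = 1443
M1 = 39, M2 = 37
y1 = 39^(-1) mod 37 = 19
y2 = 37^(-1) mod 39 = 19
x = (12×39×19 + 20×37×19) mod 1443 = 1307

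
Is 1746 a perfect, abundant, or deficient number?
abundant

Proper divisors of 1746: sum = 1 + 2 + 3 + 6 + 9 + 18 + 97 + 194 + 291 + 582 + 873 = 2076
Since 2076 > 1746, 1746 is abundant.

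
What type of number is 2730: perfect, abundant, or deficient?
abundant

Proper divisors of 2730: sum = 1 + 2 + 3 + 5 + 6 + 7 + 10 + 13 + ... + 455 + 546 + 910 + 1365 (31 divisors) = 5334
Since 5334 > 2730, 2730 is abundant.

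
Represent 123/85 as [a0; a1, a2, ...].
[1; 2, 4, 4, 2]

Euclidean algorithm steps:
123 = 1 × 85 + 38
85 = 2 × 38 + 9
38 = 4 × 9 + 2
9 = 4 × 2 + 1
2 = 2 × 1 + 0
Continued fraction: [1; 2, 4, 4, 2]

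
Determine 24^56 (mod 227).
176

Repeated squaring. Binary of 56 = 111000.
24^1 ≡ 24 (mod 227); 24^2 ≡ 122 (mod 227); 24^4 ≡ 129 (mod 227); 24^8 ≡ 70 (mod 227); 24^16 ≡ 133 (mod 227); 24^32 ≡ 210 (mod 227)
24^56 = 24^8 × 24^16 × 24^32 ≡ 176 (mod 227)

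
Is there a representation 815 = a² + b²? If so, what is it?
Not possible

Factorization: 815 = 5 × 163
By Fermat: n is sum of two squares iff every prime p ≡ 3 (mod 4) appears to even power.
Prime(s) ≡ 3 (mod 4) with odd exponent: [(163, 1)]
Therefore 815 cannot be expressed as a² + b².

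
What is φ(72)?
24

72 = 2^3 × 3^2
φ(n) = n × ∏(1 - 1/p) for each prime p dividing n
φ(72) = 72 × (1 - 1/2) × (1 - 1/3) = 24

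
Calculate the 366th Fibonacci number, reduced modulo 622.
250

Matrix identity: Q^n = [[F_(n+1), F_n], [F_n, F_(n-1)]] with Q = [[1,1],[1,0]].
n = 366 = 101101110₂. Square-and-multiply, entries mod 622:
Q^1 = [[1,1],[1,0]]
Q^2 = (Q^1)² = [[2,1],[1,1]]
Q^5 = (Q^2)²·Q = [[8,5],[5,3]]
Q^11 = (Q^5)²·Q = [[144,89],[89,55]]
Q^22 = (Q^11)² = [[45,295],[295,372]]
Q^45 = (Q^22)²·Q = [[585,104],[104,481]]
Q^91 = (Q^45)²·Q = [[515,367],[367,148]]
Q^183 = (Q^91)²·Q = [[87,590],[590,119]]
Q^366 = (Q^183)² = [[507,250],[250,257]]
F_366 mod 622 = Q^366[0][1] = 250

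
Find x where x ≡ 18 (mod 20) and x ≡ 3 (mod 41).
618

Using Chinese Remainder Theorem:
M = 20 × 41 = 820
M1 = 41, M2 = 20
y1 = 41^(-1) mod 20 = 1
y2 = 20^(-1) mod 41 = 39
x = (18×41×1 + 3×20×39) mod 820 = 618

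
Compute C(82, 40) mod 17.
15

Using Lucas' theorem:
Write n=82 and k=40 in base 17:
n in base 17: [4, 14]
k in base 17: [2, 6]
C(82,40) mod 17 = ∏ C(n_i, k_i) mod 17
Digit binomials (mod 17): C(4,2) = 6; C(14,6) = 3003 ≡ 11
Product: 6 × 11 = 66 ≡ 15 (mod 17)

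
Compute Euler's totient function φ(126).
36

126 = 2 × 3^2 × 7
φ(n) = n × ∏(1 - 1/p) for each prime p dividing n
φ(126) = 126 × (1 - 1/2) × (1 - 1/3) × (1 - 1/7) = 36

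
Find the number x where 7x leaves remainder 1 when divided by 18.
13

gcd(7, 18) = 1, so the inverse exists.
Extended Euclidean algorithm on (18, 7):
18 = 2 × 7 + 4  ⟹  4 = (1)·18 + (-2)·7
7 = 1 × 4 + 3  ⟹  3 = (-1)·18 + (3)·7
4 = 1 × 3 + 1  ⟹  1 = (2)·18 + (-5)·7
So (-5)·7 ≡ 1 (mod 18), i.e. 7^(-1) ≡ -5 ≡ 13 (mod 18).
Check: 7 × 13 = 91 ≡ 1 (mod 18)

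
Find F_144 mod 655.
508

Matrix identity: Q^n = [[F_(n+1), F_n], [F_n, F_(n-1)]] with Q = [[1,1],[1,0]].
n = 144 = 10010000₂. Square-and-multiply, entries mod 655:
Q^1 = [[1,1],[1,0]]
Q^2 = (Q^1)² = [[2,1],[1,1]]
Q^4 = (Q^2)² = [[5,3],[3,2]]
Q^9 = (Q^4)²·Q = [[55,34],[34,21]]
Q^18 = (Q^9)² = [[251,619],[619,287]]
Q^36 = (Q^18)² = [[107,282],[282,480]]
Q^72 = (Q^36)² = [[583,474],[474,109]]
Q^144 = (Q^72)² = [[610,508],[508,102]]
F_144 mod 655 = Q^144[0][1] = 508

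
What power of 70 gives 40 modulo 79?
76

Baby-step giant-step with step n = ⌈√79⌉ = 9.
Baby steps 70^j mod 79 (j:value) for j=0..8: 0:1, 1:70, 2:2, 3:61, 4:4, 5:43, 6:8, 7:7, 8:16.
Giant-step multiplier: 70^(-9) ≡ 70^(78-9) = 70^69 ≡ 17 (mod 79).
Giant steps γ_i = 40·17^i mod 79: γ_0=40, γ_1=48, γ_2=26, γ_3=47, γ_4=9, γ_5=74, γ_6=73, γ_7=56, γ_8=4 (in table at j=4).
x = i·n + j = 8·9 + 4 = 76.
Check: 70^76 ≡ 40 (mod 79).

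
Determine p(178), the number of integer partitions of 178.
571701605655

p(n) counts ways to write n as a sum of positive integers (order ignored).
Euler's pentagonal recurrence: p(k) = p(k-1) + p(k-2) - p(k-5) - p(k-7) + p(k-12) + p(k-15) - ... (offsets j(3j∓1)/2, signs ++--, p(0)=1, p(<0)=0).
DP table for k = 0..177: p(0)=1, p(1)=1, p(2)=2, p(3)=3, p(4)=5, p(5)=7, p(6)=11, p(7)=15, p(8)=22, p(9)=30, p(10)=42, p(11)=56, p(12)=77, p(13)=101, p(14)=135, p(15)=176, p(16)=231, p(17)=297, p(18)=385, p(19)=490, p(20)=627, p(21)=792, p(22)=1002, p(23)=1255, p(24)=1575, p(25)=1958, p(26)=2436, p(27)=3010, p(28)=3718, p(29)=4565, p(30)=5604, p(31)=6842, p(32)=8349, p(33)=10143, p(34)=12310, p(35)=14883, p(36)=17977, p(37)=21637, p(38)=26015, p(39)=31185, p(40)=37338, p(41)=44583, p(42)=53174, p(43)=63261, p(44)=75175, p(45)=89134, p(46)=105558, p(47)=124754, p(48)=147273, p(49)=173525, p(50)=204226, p(51)=239943, p(52)=281589, p(53)=329931, p(54)=386155, p(55)=451276, p(56)=526823, p(57)=614154, p(58)=715220, p(59)=831820, p(60)=966467, p(61)=1121505, p(62)=1300156, p(63)=1505499, p(64)=1741630, p(65)=2012558, p(66)=2323520, p(67)=2679689, p(68)=3087735, p(69)=3554345, p(70)=4087968, p(71)=4697205, p(72)=5392783, p(73)=6185689, p(74)=7089500, p(75)=8118264, p(76)=9289091, p(77)=10619863, p(78)=12132164, p(79)=13848650, p(80)=15796476, p(81)=18004327, p(82)=20506255, p(83)=23338469, p(84)=26543660, p(85)=30167357, p(86)=34262962, p(87)=38887673, p(88)=44108109, p(89)=49995925, p(90)=56634173, p(91)=64112359, p(92)=72533807, p(93)=82010177, p(94)=92669720, p(95)=104651419, p(96)=118114304, p(97)=133230930, p(98)=150198136, p(99)=169229875, p(100)=190569292, p(101)=214481126, p(102)=241265379, p(103)=271248950, p(104)=304801365, p(105)=342325709, p(106)=384276336, p(107)=431149389, p(108)=483502844, p(109)=541946240, p(110)=607163746, p(111)=679903203, p(112)=761002156, p(113)=851376628, p(114)=952050665, p(115)=1064144451, p(116)=1188908248, p(117)=1327710076, p(118)=1482074143, p(119)=1653668665, p(120)=1844349560, p(121)=2056148051, p(122)=2291320912, p(123)=2552338241, p(124)=2841940500, p(125)=3163127352, p(126)=3519222692, p(127)=3913864295, p(128)=4351078600, p(129)=4835271870, p(130)=5371315400, p(131)=5964539504, p(132)=6620830889, p(133)=7346629512, p(134)=8149040695, p(135)=9035836076, p(136)=10015581680, p(137)=11097645016, p(138)=12292341831, p(139)=13610949895, p(140)=15065878135, p(141)=16670689208, p(142)=18440293320, p(143)=20390982757, p(144)=22540654445, p(145)=24908858009, p(146)=27517052599, p(147)=30388671978, p(148)=33549419497, p(149)=37027355200, p(150)=40853235313, p(151)=45060624582, p(152)=49686288421, p(153)=54770336324, p(154)=60356673280, p(155)=66493182097, p(156)=73232243759, p(157)=80630964769, p(158)=88751778802, p(159)=97662728555, p(160)=107438159466, p(161)=118159068427, p(162)=129913904637, p(163)=142798995930, p(164)=156919475295, p(165)=172389800255, p(166)=189334822579, p(167)=207890420102, p(168)=228204732751, p(169)=250438925115, p(170)=274768617130, p(171)=301384802048, p(172)=330495499613, p(173)=362326859895, p(174)=397125074750, p(175)=435157697830, p(176)=476715857290, p(177)=522115831195.
Final step: p(178) = p(177) + p(176) - p(173) - p(171) + p(166) + p(163) - p(156) - p(152) + p(143) + p(138) - p(127) - p(121) + p(108) + p(101) - p(86) - p(78) + p(61) + p(52) - p(33) - p(23) + p(2)
= 522115831195 + 476715857290 - 362326859895 - 301384802048 + 189334822579 + 142798995930 - 73232243759 - 49686288421 + 20390982757 + 12292341831 - 3913864295 - 2056148051 + 483502844 + 214481126 - 34262962 - 12132164 + 1121505 + 281589 - 10143 - 1255 + 2
= 571701605655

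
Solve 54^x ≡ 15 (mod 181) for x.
128

Baby-step giant-step with step n = ⌈√181⌉ = 14.
Baby steps 54^j mod 181 (j:value) for j=0..13: 0:1, 1:54, 2:20, 3:175, 4:38, 5:61, 6:36, 7:134, 8:177, 9:146, 10:101, 11:24, 12:29, 13:118.
Giant-step multiplier: 54^(-14) ≡ 54^(180-14) = 54^166 ≡ 137 (mod 181).
Giant steps γ_i = 15·137^i mod 181: γ_0=15, γ_1=64, γ_2=80, γ_3=100, γ_4=125, γ_5=111, γ_6=3, γ_7=49, γ_8=16, γ_9=20 (in table at j=2).
x = i·n + j = 9·14 + 2 = 128.
Check: 54^128 ≡ 15 (mod 181).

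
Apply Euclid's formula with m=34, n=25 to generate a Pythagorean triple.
(531, 1700, 1781)

Euclid's formula: a = m² - n², b = 2mn, c = m² + n²
m = 34, n = 25
a = 34² - 25² = 1156 - 625 = 531
b = 2 × 34 × 25 = 1700
c = 34² + 25² = 1156 + 625 = 1781
Verification: 531² + 1700² = 281961 + 2890000 = 3171961 = 1781² ✓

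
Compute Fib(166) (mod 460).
323

Matrix identity: Q^n = [[F_(n+1), F_n], [F_n, F_(n-1)]] with Q = [[1,1],[1,0]].
n = 166 = 10100110₂. Square-and-multiply, entries mod 460:
Q^1 = [[1,1],[1,0]]
Q^2 = (Q^1)² = [[2,1],[1,1]]
Q^5 = (Q^2)²·Q = [[8,5],[5,3]]
Q^10 = (Q^5)² = [[89,55],[55,34]]
Q^20 = (Q^10)² = [[366,325],[325,41]]
Q^41 = (Q^20)²·Q = [[176,381],[381,255]]
Q^83 = (Q^41)²·Q = [[408,417],[417,451]]
Q^166 = (Q^83)² = [[413,323],[323,90]]
F_166 mod 460 = Q^166[0][1] = 323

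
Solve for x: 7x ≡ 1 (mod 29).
25

gcd(7, 29) = 1, so the inverse exists.
Extended Euclidean algorithm on (29, 7):
29 = 4 × 7 + 1  ⟹  1 = (1)·29 + (-4)·7
So (-4)·7 ≡ 1 (mod 29), i.e. 7^(-1) ≡ -4 ≡ 25 (mod 29).
Check: 7 × 25 = 175 ≡ 1 (mod 29)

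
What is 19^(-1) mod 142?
15

gcd(19, 142) = 1, so the inverse exists.
Extended Euclidean algorithm on (142, 19):
142 = 7 × 19 + 9  ⟹  9 = (1)·142 + (-7)·19
19 = 2 × 9 + 1  ⟹  1 = (-2)·142 + (15)·19
So (15)·19 ≡ 1 (mod 142), i.e. 19^(-1) ≡ 15 (mod 142).
Check: 19 × 15 = 285 ≡ 1 (mod 142)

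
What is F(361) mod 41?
1

Matrix identity: Q^n = [[F_(n+1), F_n], [F_n, F_(n-1)]] with Q = [[1,1],[1,0]].
n = 361 = 101101001₂. Square-and-multiply, entries mod 41:
Q^1 = [[1,1],[1,0]]
Q^2 = (Q^1)² = [[2,1],[1,1]]
Q^5 = (Q^2)²·Q = [[8,5],[5,3]]
Q^11 = (Q^5)²·Q = [[21,7],[7,14]]
Q^22 = (Q^11)² = [[39,40],[40,40]]
Q^45 = (Q^22)²·Q = [[8,5],[5,3]]
Q^90 = (Q^45)² = [[7,14],[14,34]]
Q^180 = (Q^90)² = [[40,0],[0,40]]
Q^361 = (Q^180)²·Q = [[1,1],[1,0]]
F_361 mod 41 = Q^361[0][1] = 1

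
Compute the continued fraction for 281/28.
[10; 28]

Euclidean algorithm steps:
281 = 10 × 28 + 1
28 = 28 × 1 + 0
Continued fraction: [10; 28]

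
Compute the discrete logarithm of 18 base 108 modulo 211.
177

Baby-step giant-step with step n = ⌈√211⌉ = 15.
Baby steps 108^j mod 211 (j:value) for j=0..14: 0:1, 1:108, 2:59, 3:42, 4:105, 5:157, 6:76, 7:190, 8:53, 9:27, 10:173, 11:116, 12:79, 13:92, 14:19.
Giant-step multiplier: 108^(-15) ≡ 108^(210-15) = 108^195 ≡ 40 (mod 211).
Giant steps γ_i = 18·40^i mod 211: γ_0=18, γ_1=87, γ_2=104, γ_3=151, γ_4=132, γ_5=5, γ_6=200, γ_7=193, γ_8=124, γ_9=107, γ_10=60, γ_11=79 (in table at j=12).
x = i·n + j = 11·15 + 12 = 177.
Check: 108^177 ≡ 18 (mod 211).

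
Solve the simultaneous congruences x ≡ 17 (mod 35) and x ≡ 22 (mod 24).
262

Using Chinese Remainder Theorem:
M = 35 × 24 = 840
M1 = 24, M2 = 35
y1 = 24^(-1) mod 35 = 19
y2 = 35^(-1) mod 24 = 11
x = (17×24×19 + 22×35×11) mod 840 = 262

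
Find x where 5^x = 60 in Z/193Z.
153

Baby-step giant-step with step n = ⌈√193⌉ = 14.
Baby steps 5^j mod 193 (j:value) for j=0..13: 0:1, 1:5, 2:25, 3:125, 4:46, 5:37, 6:185, 7:153, 8:186, 9:158, 10:18, 11:90, 12:64, 13:127.
Giant-step multiplier: 5^(-14) ≡ 5^(192-14) = 5^178 ≡ 162 (mod 193).
Giant steps γ_i = 60·162^i mod 193: γ_0=60, γ_1=70, γ_2=146, γ_3=106, γ_4=188, γ_5=155, γ_6=20, γ_7=152, γ_8=113, γ_9=164, γ_10=127 (in table at j=13).
x = i·n + j = 10·14 + 13 = 153.
Check: 5^153 ≡ 60 (mod 193).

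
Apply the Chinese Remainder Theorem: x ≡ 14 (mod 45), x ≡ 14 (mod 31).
14

Using Chinese Remainder Theorem:
M = 45 × 31 = 1395
M1 = 31, M2 = 45
y1 = 31^(-1) mod 45 = 16
y2 = 45^(-1) mod 31 = 20
x = (14×31×16 + 14×45×20) mod 1395 = 14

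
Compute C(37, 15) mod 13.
6

Using Lucas' theorem:
Write n=37 and k=15 in base 13:
n in base 13: [2, 11]
k in base 13: [1, 2]
C(37,15) mod 13 = ∏ C(n_i, k_i) mod 13
Digit binomials (mod 13): C(2,1) = 2; C(11,2) = 55 ≡ 3
Product: 2 × 3 = 6 ≡ 6 (mod 13)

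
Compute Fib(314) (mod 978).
601

Matrix identity: Q^n = [[F_(n+1), F_n], [F_n, F_(n-1)]] with Q = [[1,1],[1,0]].
n = 314 = 100111010₂. Square-and-multiply, entries mod 978:
Q^1 = [[1,1],[1,0]]
Q^2 = (Q^1)² = [[2,1],[1,1]]
Q^4 = (Q^2)² = [[5,3],[3,2]]
Q^9 = (Q^4)²·Q = [[55,34],[34,21]]
Q^19 = (Q^9)²·Q = [[897,269],[269,628]]
Q^39 = (Q^19)²·Q = [[147,682],[682,443]]
Q^78 = (Q^39)² = [[667,422],[422,245]]
Q^157 = (Q^78)²·Q = [[497,965],[965,510]]
Q^314 = (Q^157)² = [[722,601],[601,121]]
F_314 mod 978 = Q^314[0][1] = 601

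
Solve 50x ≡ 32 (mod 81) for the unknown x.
x ≡ 46 (mod 81)

gcd(50, 81) = 1, which divides 32, so solutions exist.
Find 50^(-1) mod 81 by the extended Euclidean algorithm:
81 = 1 × 50 + 31  ⟹  31 = (1)·81 + (-1)·50
50 = 1 × 31 + 19  ⟹  19 = (-1)·81 + (2)·50
31 = 1 × 19 + 12  ⟹  12 = (2)·81 + (-3)·50
19 = 1 × 12 + 7  ⟹  7 = (-3)·81 + (5)·50
12 = 1 × 7 + 5  ⟹  5 = (5)·81 + (-8)·50
7 = 1 × 5 + 2  ⟹  2 = (-8)·81 + (13)·50
5 = 2 × 2 + 1  ⟹  1 = (21)·81 + (-34)·50
So (-34)·50 ≡ 1 (mod 81), i.e. 50^(-1) ≡ -34 ≡ 47 (mod 81).
x ≡ 47 × 32 = 1504 ≡ 46 (mod 81).
Check: 50 × 46 = 2300 ≡ 32 (mod 81).
Unique solution: x ≡ 46 (mod 81)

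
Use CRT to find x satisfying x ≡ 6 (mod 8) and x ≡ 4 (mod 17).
38

Using Chinese Remainder Theorem:
M = 8 × 17 = 136
M1 = 17, M2 = 8
y1 = 17^(-1) mod 8 = 1
y2 = 8^(-1) mod 17 = 15
x = (6×17×1 + 4×8×15) mod 136 = 38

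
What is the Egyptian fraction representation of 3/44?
1/15 + 1/660

Greedy algorithm:
3/44: ceiling(44/3) = 15, use 1/15
1/660: ceiling(660/1) = 660, use 1/660
Result: 3/44 = 1/15 + 1/660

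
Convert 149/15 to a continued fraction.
[9; 1, 14]

Euclidean algorithm steps:
149 = 9 × 15 + 14
15 = 1 × 14 + 1
14 = 14 × 1 + 0
Continued fraction: [9; 1, 14]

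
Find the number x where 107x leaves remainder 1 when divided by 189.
53

gcd(107, 189) = 1, so the inverse exists.
Extended Euclidean algorithm on (189, 107):
189 = 1 × 107 + 82  ⟹  82 = (1)·189 + (-1)·107
107 = 1 × 82 + 25  ⟹  25 = (-1)·189 + (2)·107
82 = 3 × 25 + 7  ⟹  7 = (4)·189 + (-7)·107
25 = 3 × 7 + 4  ⟹  4 = (-13)·189 + (23)·107
7 = 1 × 4 + 3  ⟹  3 = (17)·189 + (-30)·107
4 = 1 × 3 + 1  ⟹  1 = (-30)·189 + (53)·107
So (53)·107 ≡ 1 (mod 189), i.e. 107^(-1) ≡ 53 (mod 189).
Check: 107 × 53 = 5671 ≡ 1 (mod 189)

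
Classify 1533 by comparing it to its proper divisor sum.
deficient

Proper divisors of 1533: sum = 1 + 3 + 7 + 21 + 73 + 219 + 511 = 835
Since 835 < 1533, 1533 is deficient.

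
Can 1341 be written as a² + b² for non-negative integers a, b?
21² + 30² (a=21, b=30)

Factorization: 1341 = 3^2 × 149
By Fermat: n is sum of two squares iff every prime p ≡ 3 (mod 4) appears to even power.
All primes ≡ 3 (mod 4) appear to even power.
Search a = 0, 1, 2, … for 1341 - a² a perfect square: first hit at a = 21: 1341 - 441 = 900 = 30².
1341 = 21² + 30² = 441 + 900 ✓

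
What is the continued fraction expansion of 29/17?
[1; 1, 2, 2, 2]

Euclidean algorithm steps:
29 = 1 × 17 + 12
17 = 1 × 12 + 5
12 = 2 × 5 + 2
5 = 2 × 2 + 1
2 = 2 × 1 + 0
Continued fraction: [1; 1, 2, 2, 2]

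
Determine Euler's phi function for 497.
420

497 = 7 × 71
φ(n) = n × ∏(1 - 1/p) for each prime p dividing n
φ(497) = 497 × (1 - 1/7) × (1 - 1/71) = 420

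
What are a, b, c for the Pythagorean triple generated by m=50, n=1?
(2499, 100, 2501)

Euclid's formula: a = m² - n², b = 2mn, c = m² + n²
m = 50, n = 1
a = 50² - 1² = 2500 - 1 = 2499
b = 2 × 50 × 1 = 100
c = 50² + 1² = 2500 + 1 = 2501
Verification: 2499² + 100² = 6245001 + 10000 = 6255001 = 2501² ✓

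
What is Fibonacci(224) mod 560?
133

Matrix identity: Q^n = [[F_(n+1), F_n], [F_n, F_(n-1)]] with Q = [[1,1],[1,0]].
n = 224 = 11100000₂. Square-and-multiply, entries mod 560:
Q^1 = [[1,1],[1,0]]
Q^3 = (Q^1)²·Q = [[3,2],[2,1]]
Q^7 = (Q^3)²·Q = [[21,13],[13,8]]
Q^14 = (Q^7)² = [[50,377],[377,233]]
Q^28 = (Q^14)² = [[149,291],[291,418]]
Q^56 = (Q^28)² = [[482,357],[357,125]]
Q^112 = (Q^56)² = [[253,539],[539,274]]
Q^224 = (Q^112)² = [[50,133],[133,477]]
F_224 mod 560 = Q^224[0][1] = 133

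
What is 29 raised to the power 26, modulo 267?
157

Repeated squaring. Binary of 26 = 11010.
29^1 ≡ 29 (mod 267); 29^2 ≡ 40 (mod 267); 29^4 ≡ 265 (mod 267); 29^8 ≡ 4 (mod 267); 29^16 ≡ 16 (mod 267)
29^26 = 29^2 × 29^8 × 29^16 ≡ 157 (mod 267)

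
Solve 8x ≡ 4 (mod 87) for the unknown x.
x ≡ 44 (mod 87)

gcd(8, 87) = 1, which divides 4, so solutions exist.
Find 8^(-1) mod 87 by the extended Euclidean algorithm:
87 = 10 × 8 + 7  ⟹  7 = (1)·87 + (-10)·8
8 = 1 × 7 + 1  ⟹  1 = (-1)·87 + (11)·8
So (11)·8 ≡ 1 (mod 87), i.e. 8^(-1) ≡ 11 (mod 87).
x ≡ 11 × 4 = 44 ≡ 44 (mod 87).
Check: 8 × 44 = 352 ≡ 4 (mod 87).
Unique solution: x ≡ 44 (mod 87)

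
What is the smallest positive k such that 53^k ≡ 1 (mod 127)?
126

127 is prime, so ord(53) divides φ(127) = 126.
Divisors of 126: 1, 2, 3, 6, 7, 9, 14, 18, 21, 42, 63, 126.
Repeated squaring: 53^1 ≡ 53, 53^2 ≡ 15, 53^4 ≡ 98, 53^8 ≡ 79, 53^16 ≡ 18, 53^32 ≡ 70, 53^64 ≡ 74 (mod 127).
Test 53^d mod 127 for each divisor d in increasing order:
53^1 ≡ 53
53^2 ≡ 15
53^3 = 53^2·53^1 ≡ 33
53^6 = 53^4·53^2 ≡ 73
53^7 = 53^4·53^2·53^1 ≡ 59
53^9 = 53^8·53^1 ≡ 123
53^14 = 53^8·53^4·53^2 ≡ 52
53^18 = 53^16·53^2 ≡ 16
53^21 = 53^16·53^4·53^1 ≡ 20
53^42 = 53^32·53^8·53^2 ≡ 19
53^63 = 53^32·53^16·53^8·53^4·53^2·53^1 ≡ 126
53^126 = 53^64·53^32·53^16·53^8·53^4·53^2 ≡ 1  ← first divisor giving 1
The order is 126.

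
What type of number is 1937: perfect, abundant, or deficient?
deficient

Proper divisors of 1937: sum = 1 + 13 + 149 = 163
Since 163 < 1937, 1937 is deficient.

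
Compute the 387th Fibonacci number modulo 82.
28

Matrix identity: Q^n = [[F_(n+1), F_n], [F_n, F_(n-1)]] with Q = [[1,1],[1,0]].
n = 387 = 110000011₂. Square-and-multiply, entries mod 82:
Q^1 = [[1,1],[1,0]]
Q^3 = (Q^1)²·Q = [[3,2],[2,1]]
Q^6 = (Q^3)² = [[13,8],[8,5]]
Q^12 = (Q^6)² = [[69,62],[62,7]]
Q^24 = (Q^12)² = [[77,38],[38,39]]
Q^48 = (Q^24)² = [[75,62],[62,13]]
Q^96 = (Q^48)² = [[39,44],[44,77]]
Q^193 = (Q^96)²·Q = [[33,13],[13,20]]
Q^387 = (Q^193)²·Q = [[61,28],[28,33]]
F_387 mod 82 = Q^387[0][1] = 28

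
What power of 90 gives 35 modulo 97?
32

Baby-step giant-step with step n = ⌈√97⌉ = 10.
Baby steps 90^j mod 97 (j:value) for j=0..9: 0:1, 1:90, 2:49, 3:45, 4:73, 5:71, 6:85, 7:84, 8:91, 9:42.
Giant-step multiplier: 90^(-10) ≡ 90^(96-10) = 90^86 ≡ 32 (mod 97).
Giant steps γ_i = 35·32^i mod 97: γ_0=35, γ_1=53, γ_2=47, γ_3=49 (in table at j=2).
x = i·n + j = 3·10 + 2 = 32.
Check: 90^32 ≡ 35 (mod 97).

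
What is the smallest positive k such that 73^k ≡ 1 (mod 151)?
50

151 is prime, so ord(73) divides φ(151) = 150.
Divisors of 150: 1, 2, 3, 5, 6, 10, 15, 25, 30, 50, 75, 150.
Repeated squaring: 73^1 ≡ 73, 73^2 ≡ 44, 73^4 ≡ 124, 73^8 ≡ 125, 73^16 ≡ 72, 73^32 ≡ 50, 73^64 ≡ 84, 73^128 ≡ 110 (mod 151).
Test 73^d mod 151 for each divisor d in increasing order:
73^1 ≡ 73
73^2 ≡ 44
73^3 = 73^2·73^1 ≡ 41
73^5 = 73^4·73^1 ≡ 143
73^6 = 73^4·73^2 ≡ 20
73^10 = 73^8·73^2 ≡ 64
73^15 = 73^8·73^4·73^2·73^1 ≡ 92
73^25 = 73^16·73^8·73^1 ≡ 150
73^30 = 73^16·73^8·73^4·73^2 ≡ 8
73^50 = 73^32·73^16·73^2 ≡ 1  ← first divisor giving 1
The order is 50.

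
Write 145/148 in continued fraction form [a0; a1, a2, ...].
[0; 1, 48, 3]

Euclidean algorithm steps:
145 = 0 × 148 + 145
148 = 1 × 145 + 3
145 = 48 × 3 + 1
3 = 3 × 1 + 0
Continued fraction: [0; 1, 48, 3]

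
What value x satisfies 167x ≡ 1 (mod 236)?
171

gcd(167, 236) = 1, so the inverse exists.
Extended Euclidean algorithm on (236, 167):
236 = 1 × 167 + 69  ⟹  69 = (1)·236 + (-1)·167
167 = 2 × 69 + 29  ⟹  29 = (-2)·236 + (3)·167
69 = 2 × 29 + 11  ⟹  11 = (5)·236 + (-7)·167
29 = 2 × 11 + 7  ⟹  7 = (-12)·236 + (17)·167
11 = 1 × 7 + 4  ⟹  4 = (17)·236 + (-24)·167
7 = 1 × 4 + 3  ⟹  3 = (-29)·236 + (41)·167
4 = 1 × 3 + 1  ⟹  1 = (46)·236 + (-65)·167
So (-65)·167 ≡ 1 (mod 236), i.e. 167^(-1) ≡ -65 ≡ 171 (mod 236).
Check: 167 × 171 = 28557 ≡ 1 (mod 236)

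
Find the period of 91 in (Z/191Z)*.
190

191 is prime, so ord(91) divides φ(191) = 190.
Divisors of 190: 1, 2, 5, 10, 19, 38, 95, 190.
Repeated squaring: 91^1 ≡ 91, 91^2 ≡ 68, 91^4 ≡ 40, 91^8 ≡ 72, 91^16 ≡ 27, 91^32 ≡ 156, 91^64 ≡ 79, 91^128 ≡ 129 (mod 191).
Test 91^d mod 191 for each divisor d in increasing order:
91^1 ≡ 91
91^2 ≡ 68
91^5 = 91^4·91^1 ≡ 11
91^10 = 91^8·91^2 ≡ 121
91^19 = 91^16·91^2·91^1 ≡ 142
91^38 = 91^32·91^4·91^2 ≡ 109
91^95 = 91^64·91^16·91^8·91^4·91^2·91^1 ≡ 190
91^190 = 91^128·91^32·91^16·91^8·91^4·91^2 ≡ 1  ← first divisor giving 1
The order is 190.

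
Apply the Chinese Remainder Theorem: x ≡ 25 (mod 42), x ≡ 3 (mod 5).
193

Using Chinese Remainder Theorem:
M = 42 × 5 = 210
M1 = 5, M2 = 42
y1 = 5^(-1) mod 42 = 17
y2 = 42^(-1) mod 5 = 3
x = (25×5×17 + 3×42×3) mod 210 = 193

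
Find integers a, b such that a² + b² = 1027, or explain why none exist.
Not possible

Factorization: 1027 = 13 × 79
By Fermat: n is sum of two squares iff every prime p ≡ 3 (mod 4) appears to even power.
Prime(s) ≡ 3 (mod 4) with odd exponent: [(79, 1)]
Therefore 1027 cannot be expressed as a² + b².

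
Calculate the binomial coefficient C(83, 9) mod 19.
0

Using Lucas' theorem:
Write n=83 and k=9 in base 19:
n in base 19: [4, 7]
k in base 19: [0, 9]
C(83,9) mod 19 = ∏ C(n_i, k_i) mod 19
Digit binomials (mod 19): C(4,0) = 1; C(7,9) = 0 (k_i > n_i)
Product: 1 × 0 = 0 ≡ 0 (mod 19)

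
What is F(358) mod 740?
419

Matrix identity: Q^n = [[F_(n+1), F_n], [F_n, F_(n-1)]] with Q = [[1,1],[1,0]].
n = 358 = 101100110₂. Square-and-multiply, entries mod 740:
Q^1 = [[1,1],[1,0]]
Q^2 = (Q^1)² = [[2,1],[1,1]]
Q^5 = (Q^2)²·Q = [[8,5],[5,3]]
Q^11 = (Q^5)²·Q = [[144,89],[89,55]]
Q^22 = (Q^11)² = [[537,691],[691,586]]
Q^44 = (Q^22)² = [[690,473],[473,217]]
Q^89 = (Q^44)²·Q = [[340,529],[529,551]]
Q^179 = (Q^89)²·Q = [[240,281],[281,699]]
Q^358 = (Q^179)² = [[401,419],[419,722]]
F_358 mod 740 = Q^358[0][1] = 419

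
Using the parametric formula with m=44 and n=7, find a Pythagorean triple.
(1887, 616, 1985)

Euclid's formula: a = m² - n², b = 2mn, c = m² + n²
m = 44, n = 7
a = 44² - 7² = 1936 - 49 = 1887
b = 2 × 44 × 7 = 616
c = 44² + 7² = 1936 + 49 = 1985
Verification: 1887² + 616² = 3560769 + 379456 = 3940225 = 1985² ✓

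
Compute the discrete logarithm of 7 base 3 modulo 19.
6

Baby-step giant-step with step n = ⌈√19⌉ = 5.
Baby steps 3^j mod 19 (j:value) for j=0..4: 0:1, 1:3, 2:9, 3:8, 4:5.
Giant-step multiplier: 3^(-5) ≡ 3^(18-5) = 3^13 ≡ 14 (mod 19).
Giant steps γ_i = 7·14^i mod 19: γ_0=7, γ_1=3 (in table at j=1).
x = i·n + j = 1·5 + 1 = 6.
Check: 3^6 ≡ 7 (mod 19).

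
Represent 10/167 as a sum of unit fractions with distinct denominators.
1/17 + 1/947 + 1/1344267 + 1/3614106190311

Greedy algorithm:
10/167: ceiling(167/10) = 17, use 1/17
3/2839: ceiling(2839/3) = 947, use 1/947
2/2688533: ceiling(2688533/2) = 1344267, use 1/1344267
1/3614106190311: ceiling(3614106190311/1) = 3614106190311, use 1/3614106190311
Result: 10/167 = 1/17 + 1/947 + 1/1344267 + 1/3614106190311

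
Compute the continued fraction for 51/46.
[1; 9, 5]

Euclidean algorithm steps:
51 = 1 × 46 + 5
46 = 9 × 5 + 1
5 = 5 × 1 + 0
Continued fraction: [1; 9, 5]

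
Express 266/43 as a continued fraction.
[6; 5, 2, 1, 2]

Euclidean algorithm steps:
266 = 6 × 43 + 8
43 = 5 × 8 + 3
8 = 2 × 3 + 2
3 = 1 × 2 + 1
2 = 2 × 1 + 0
Continued fraction: [6; 5, 2, 1, 2]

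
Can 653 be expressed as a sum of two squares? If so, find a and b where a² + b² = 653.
13² + 22² (a=13, b=22)

Factorization: 653 = 653
By Fermat: n is sum of two squares iff every prime p ≡ 3 (mod 4) appears to even power.
All primes ≡ 3 (mod 4) appear to even power.
Search a = 0, 1, 2, … for 653 - a² a perfect square: first hit at a = 13: 653 - 169 = 484 = 22².
653 = 13² + 22² = 169 + 484 ✓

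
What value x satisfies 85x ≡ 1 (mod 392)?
309

gcd(85, 392) = 1, so the inverse exists.
Extended Euclidean algorithm on (392, 85):
392 = 4 × 85 + 52  ⟹  52 = (1)·392 + (-4)·85
85 = 1 × 52 + 33  ⟹  33 = (-1)·392 + (5)·85
52 = 1 × 33 + 19  ⟹  19 = (2)·392 + (-9)·85
33 = 1 × 19 + 14  ⟹  14 = (-3)·392 + (14)·85
19 = 1 × 14 + 5  ⟹  5 = (5)·392 + (-23)·85
14 = 2 × 5 + 4  ⟹  4 = (-13)·392 + (60)·85
5 = 1 × 4 + 1  ⟹  1 = (18)·392 + (-83)·85
So (-83)·85 ≡ 1 (mod 392), i.e. 85^(-1) ≡ -83 ≡ 309 (mod 392).
Check: 85 × 309 = 26265 ≡ 1 (mod 392)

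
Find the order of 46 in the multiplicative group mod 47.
2

47 is prime, so ord(46) divides φ(47) = 46.
Divisors of 46: 1, 2, 23, 46.
Repeated squaring: 46^1 ≡ 46, 46^2 ≡ 1, 46^4 ≡ 1, 46^8 ≡ 1, 46^16 ≡ 1, 46^32 ≡ 1 (mod 47).
Test 46^d mod 47 for each divisor d in increasing order:
46^1 ≡ 46
46^2 ≡ 1  ← first divisor giving 1
The order is 2.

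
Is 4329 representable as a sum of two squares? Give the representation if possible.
27² + 60² (a=27, b=60)

Factorization: 4329 = 3^2 × 13 × 37
By Fermat: n is sum of two squares iff every prime p ≡ 3 (mod 4) appears to even power.
All primes ≡ 3 (mod 4) appear to even power.
Search a = 0, 1, 2, … for 4329 - a² a perfect square: first hit at a = 27: 4329 - 729 = 3600 = 60².
4329 = 27² + 60² = 729 + 3600 ✓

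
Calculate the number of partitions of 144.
22540654445

p(n) counts ways to write n as a sum of positive integers (order ignored).
Euler's pentagonal recurrence: p(k) = p(k-1) + p(k-2) - p(k-5) - p(k-7) + p(k-12) + p(k-15) - ... (offsets j(3j∓1)/2, signs ++--, p(0)=1, p(<0)=0).
DP table for k = 0..143: p(0)=1, p(1)=1, p(2)=2, p(3)=3, p(4)=5, p(5)=7, p(6)=11, p(7)=15, p(8)=22, p(9)=30, p(10)=42, p(11)=56, p(12)=77, p(13)=101, p(14)=135, p(15)=176, p(16)=231, p(17)=297, p(18)=385, p(19)=490, p(20)=627, p(21)=792, p(22)=1002, p(23)=1255, p(24)=1575, p(25)=1958, p(26)=2436, p(27)=3010, p(28)=3718, p(29)=4565, p(30)=5604, p(31)=6842, p(32)=8349, p(33)=10143, p(34)=12310, p(35)=14883, p(36)=17977, p(37)=21637, p(38)=26015, p(39)=31185, p(40)=37338, p(41)=44583, p(42)=53174, p(43)=63261, p(44)=75175, p(45)=89134, p(46)=105558, p(47)=124754, p(48)=147273, p(49)=173525, p(50)=204226, p(51)=239943, p(52)=281589, p(53)=329931, p(54)=386155, p(55)=451276, p(56)=526823, p(57)=614154, p(58)=715220, p(59)=831820, p(60)=966467, p(61)=1121505, p(62)=1300156, p(63)=1505499, p(64)=1741630, p(65)=2012558, p(66)=2323520, p(67)=2679689, p(68)=3087735, p(69)=3554345, p(70)=4087968, p(71)=4697205, p(72)=5392783, p(73)=6185689, p(74)=7089500, p(75)=8118264, p(76)=9289091, p(77)=10619863, p(78)=12132164, p(79)=13848650, p(80)=15796476, p(81)=18004327, p(82)=20506255, p(83)=23338469, p(84)=26543660, p(85)=30167357, p(86)=34262962, p(87)=38887673, p(88)=44108109, p(89)=49995925, p(90)=56634173, p(91)=64112359, p(92)=72533807, p(93)=82010177, p(94)=92669720, p(95)=104651419, p(96)=118114304, p(97)=133230930, p(98)=150198136, p(99)=169229875, p(100)=190569292, p(101)=214481126, p(102)=241265379, p(103)=271248950, p(104)=304801365, p(105)=342325709, p(106)=384276336, p(107)=431149389, p(108)=483502844, p(109)=541946240, p(110)=607163746, p(111)=679903203, p(112)=761002156, p(113)=851376628, p(114)=952050665, p(115)=1064144451, p(116)=1188908248, p(117)=1327710076, p(118)=1482074143, p(119)=1653668665, p(120)=1844349560, p(121)=2056148051, p(122)=2291320912, p(123)=2552338241, p(124)=2841940500, p(125)=3163127352, p(126)=3519222692, p(127)=3913864295, p(128)=4351078600, p(129)=4835271870, p(130)=5371315400, p(131)=5964539504, p(132)=6620830889, p(133)=7346629512, p(134)=8149040695, p(135)=9035836076, p(136)=10015581680, p(137)=11097645016, p(138)=12292341831, p(139)=13610949895, p(140)=15065878135, p(141)=16670689208, p(142)=18440293320, p(143)=20390982757.
Final step: p(144) = p(143) + p(142) - p(139) - p(137) + p(132) + p(129) - p(122) - p(118) + p(109) + p(104) - p(93) - p(87) + p(74) + p(67) - p(52) - p(44) + p(27) + p(18)
= 20390982757 + 18440293320 - 13610949895 - 11097645016 + 6620830889 + 4835271870 - 2291320912 - 1482074143 + 541946240 + 304801365 - 82010177 - 38887673 + 7089500 + 2679689 - 281589 - 75175 + 3010 + 385
= 22540654445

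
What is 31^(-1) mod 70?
61

gcd(31, 70) = 1, so the inverse exists.
Extended Euclidean algorithm on (70, 31):
70 = 2 × 31 + 8  ⟹  8 = (1)·70 + (-2)·31
31 = 3 × 8 + 7  ⟹  7 = (-3)·70 + (7)·31
8 = 1 × 7 + 1  ⟹  1 = (4)·70 + (-9)·31
So (-9)·31 ≡ 1 (mod 70), i.e. 31^(-1) ≡ -9 ≡ 61 (mod 70).
Check: 31 × 61 = 1891 ≡ 1 (mod 70)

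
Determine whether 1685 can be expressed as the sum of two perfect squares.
2² + 41² (a=2, b=41)

Factorization: 1685 = 5 × 337
By Fermat: n is sum of two squares iff every prime p ≡ 3 (mod 4) appears to even power.
All primes ≡ 3 (mod 4) appear to even power.
Search a = 0, 1, 2, … for 1685 - a² a perfect square: first hit at a = 2: 1685 - 4 = 1681 = 41².
1685 = 2² + 41² = 4 + 1681 ✓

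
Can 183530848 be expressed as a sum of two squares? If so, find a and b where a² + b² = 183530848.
Not possible

Factorization: 183530848 = 2^5 × 179^3
By Fermat: n is sum of two squares iff every prime p ≡ 3 (mod 4) appears to even power.
Prime(s) ≡ 3 (mod 4) with odd exponent: [(179, 3)]
Therefore 183530848 cannot be expressed as a² + b².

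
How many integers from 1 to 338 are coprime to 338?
156

338 = 2 × 13^2
φ(n) = n × ∏(1 - 1/p) for each prime p dividing n
φ(338) = 338 × (1 - 1/2) × (1 - 1/13) = 156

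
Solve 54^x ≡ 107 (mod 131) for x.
30

Baby-step giant-step with step n = ⌈√131⌉ = 12.
Baby steps 54^j mod 131 (j:value) for j=0..11: 0:1, 1:54, 2:34, 3:2, 4:108, 5:68, 6:4, 7:85, 8:5, 9:8, 10:39, 11:10.
Giant-step multiplier: 54^(-12) ≡ 54^(130-12) = 54^118 ≡ 41 (mod 131).
Giant steps γ_i = 107·41^i mod 131: γ_0=107, γ_1=64, γ_2=4 (in table at j=6).
x = i·n + j = 2·12 + 6 = 30.
Check: 54^30 ≡ 107 (mod 131).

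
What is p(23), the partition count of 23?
1255

p(n) counts ways to write n as a sum of positive integers (order ignored).
Euler's pentagonal recurrence: p(k) = p(k-1) + p(k-2) - p(k-5) - p(k-7) + p(k-12) + p(k-15) - ... (offsets j(3j∓1)/2, signs ++--, p(0)=1, p(<0)=0).
DP table for k = 0..22: p(0)=1, p(1)=1, p(2)=2, p(3)=3, p(4)=5, p(5)=7, p(6)=11, p(7)=15, p(8)=22, p(9)=30, p(10)=42, p(11)=56, p(12)=77, p(13)=101, p(14)=135, p(15)=176, p(16)=231, p(17)=297, p(18)=385, p(19)=490, p(20)=627, p(21)=792, p(22)=1002.
Final step: p(23) = p(22) + p(21) - p(18) - p(16) + p(11) + p(8) - p(1)
= 1002 + 792 - 385 - 231 + 56 + 22 - 1
= 1255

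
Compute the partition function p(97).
133230930

p(n) counts ways to write n as a sum of positive integers (order ignored).
Euler's pentagonal recurrence: p(k) = p(k-1) + p(k-2) - p(k-5) - p(k-7) + p(k-12) + p(k-15) - ... (offsets j(3j∓1)/2, signs ++--, p(0)=1, p(<0)=0).
DP table for k = 0..96: p(0)=1, p(1)=1, p(2)=2, p(3)=3, p(4)=5, p(5)=7, p(6)=11, p(7)=15, p(8)=22, p(9)=30, p(10)=42, p(11)=56, p(12)=77, p(13)=101, p(14)=135, p(15)=176, p(16)=231, p(17)=297, p(18)=385, p(19)=490, p(20)=627, p(21)=792, p(22)=1002, p(23)=1255, p(24)=1575, p(25)=1958, p(26)=2436, p(27)=3010, p(28)=3718, p(29)=4565, p(30)=5604, p(31)=6842, p(32)=8349, p(33)=10143, p(34)=12310, p(35)=14883, p(36)=17977, p(37)=21637, p(38)=26015, p(39)=31185, p(40)=37338, p(41)=44583, p(42)=53174, p(43)=63261, p(44)=75175, p(45)=89134, p(46)=105558, p(47)=124754, p(48)=147273, p(49)=173525, p(50)=204226, p(51)=239943, p(52)=281589, p(53)=329931, p(54)=386155, p(55)=451276, p(56)=526823, p(57)=614154, p(58)=715220, p(59)=831820, p(60)=966467, p(61)=1121505, p(62)=1300156, p(63)=1505499, p(64)=1741630, p(65)=2012558, p(66)=2323520, p(67)=2679689, p(68)=3087735, p(69)=3554345, p(70)=4087968, p(71)=4697205, p(72)=5392783, p(73)=6185689, p(74)=7089500, p(75)=8118264, p(76)=9289091, p(77)=10619863, p(78)=12132164, p(79)=13848650, p(80)=15796476, p(81)=18004327, p(82)=20506255, p(83)=23338469, p(84)=26543660, p(85)=30167357, p(86)=34262962, p(87)=38887673, p(88)=44108109, p(89)=49995925, p(90)=56634173, p(91)=64112359, p(92)=72533807, p(93)=82010177, p(94)=92669720, p(95)=104651419, p(96)=118114304.
Final step: p(97) = p(96) + p(95) - p(92) - p(90) + p(85) + p(82) - p(75) - p(71) + p(62) + p(57) - p(46) - p(40) + p(27) + p(20) - p(5)
= 118114304 + 104651419 - 72533807 - 56634173 + 30167357 + 20506255 - 8118264 - 4697205 + 1300156 + 614154 - 105558 - 37338 + 3010 + 627 - 7
= 133230930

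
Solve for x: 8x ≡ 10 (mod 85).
x ≡ 65 (mod 85)

gcd(8, 85) = 1, which divides 10, so solutions exist.
Find 8^(-1) mod 85 by the extended Euclidean algorithm:
85 = 10 × 8 + 5  ⟹  5 = (1)·85 + (-10)·8
8 = 1 × 5 + 3  ⟹  3 = (-1)·85 + (11)·8
5 = 1 × 3 + 2  ⟹  2 = (2)·85 + (-21)·8
3 = 1 × 2 + 1  ⟹  1 = (-3)·85 + (32)·8
So (32)·8 ≡ 1 (mod 85), i.e. 8^(-1) ≡ 32 (mod 85).
x ≡ 32 × 10 = 320 ≡ 65 (mod 85).
Check: 8 × 65 = 520 ≡ 10 (mod 85).
Unique solution: x ≡ 65 (mod 85)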